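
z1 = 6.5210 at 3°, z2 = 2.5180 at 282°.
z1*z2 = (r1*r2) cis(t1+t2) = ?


r = 6.5210 * 2.5180 = 16.4199
theta = 3° + 282° = 285° = 285° (mod 360)

16.4199 cis(285°)


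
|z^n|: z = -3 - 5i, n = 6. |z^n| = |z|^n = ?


|z| = sqrt(9+25) = sqrt(34) = 5.8310
|z^6| = |z|^6 = (sqrt(34))^6 = 34^3 = 39304

|z^6| = 39304


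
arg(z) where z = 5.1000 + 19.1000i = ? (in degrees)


Re = 5.1, Im = 19.1
arg = atan2(19.1, 5.1) = 75.0499 degrees

arg(z) = 75.0499 degrees


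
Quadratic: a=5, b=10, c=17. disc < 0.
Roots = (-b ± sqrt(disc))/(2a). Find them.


disc = 10^2 - 4*5*17 = 100 - 340 = -240
sqrt(|disc|) = sqrt(240) = 15.4919
Real part = -10/(2*5) = -1.0000
Imag part = 15.4919/(2*5) = 1.5492

-1.0000 ± 1.5492i


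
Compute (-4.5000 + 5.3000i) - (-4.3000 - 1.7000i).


Real: -4.5 + 4.3 = -0.2
Imag: 5.3 + 1.7 = 7

-0.2000 + 7.0000i


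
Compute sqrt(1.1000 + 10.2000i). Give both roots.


|z| = sqrt(1.21+104.04) = 10.2591
sqrt((|z|+a)/2) = sqrt((10.2591+1.1)/2) = sqrt(5.6796) = 2.3832
sqrt((|z|-a)/2) = sqrt((10.2591-1.1)/2) = sqrt(4.5796) = 2.1400

±(2.3832 + 2.1400i) i.e. 2.3832 + 2.1400i and -2.3832 - 2.1400i


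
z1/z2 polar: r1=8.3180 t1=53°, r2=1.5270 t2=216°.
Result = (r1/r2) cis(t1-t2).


r = 8.3180 / 1.5270 = 5.4473
theta = 53° - 216° = -163° = 197° (mod 360)

5.4473 cis(197°)


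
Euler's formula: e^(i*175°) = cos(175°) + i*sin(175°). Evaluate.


cos(175°) = -0.9962
sin(175°) = 0.0872

e^(i*175°) = -0.9962 + 0.0872i


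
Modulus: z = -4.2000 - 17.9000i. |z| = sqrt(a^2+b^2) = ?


|z| = sqrt((-4.2)^2 + (-17.9)^2) = sqrt(17.64 + 320.41) = sqrt(338.05) = 18.3861

|z| = 18.3861


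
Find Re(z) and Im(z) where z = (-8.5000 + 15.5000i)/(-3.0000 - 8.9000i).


Multiply by conjugate: (-8.5000 + 15.5000i)(-3.0000 + 8.9000i) / ((-3)^2 + (-8.9)^2)
Numerator real = -8.5*(-3) + 15.5*(-8.9) = -112.45
Numerator imag = 15.5*(-3) - (-8.5)*(-8.9) = -122.15
Denominator = 88.21
Re(z) = -112.45/88.21 = -1.2748
Im(z) = -122.15/88.21 = -1.3848

Re(z) = -1.2748, Im(z) = -1.3848


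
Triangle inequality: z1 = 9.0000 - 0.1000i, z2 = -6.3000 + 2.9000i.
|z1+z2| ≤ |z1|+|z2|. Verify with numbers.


|z1| = sqrt(9^2 + (-0.1)^2) = sqrt(81.01) = 9.0006
|z2| = sqrt((-6.3)^2 + 2.9^2) = sqrt(48.1) = 6.9354
z1+z2 = 2.7000 + 2.8000i
|z1+z2| = sqrt(15.13) = 3.8897
|z1|+|z2| = 9.0006 + 6.9354 = 15.9360

|z1+z2| = 3.8897 ≤ |z1|+|z2| = 15.9360 (verified)


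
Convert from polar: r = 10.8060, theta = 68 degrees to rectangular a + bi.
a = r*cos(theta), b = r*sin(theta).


a = 10.8060*cos(68°) = 10.8060*0.37461 = 4.0480
b = 10.8060*sin(68°) = 10.8060*0.92718 = 10.0191

4.0480 + 10.0191i


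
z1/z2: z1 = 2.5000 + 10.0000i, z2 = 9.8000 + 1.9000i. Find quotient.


Conjugate of z2 = 9.8000 - 1.9000i
Numerator: (2.5000 + 10.0000i)(9.8000 - 1.9000i) = 43.5000 + 93.2500i
Denominator: 9.8^2 + 1.9^2 = 99.65
Result = (43.5000 + 93.2500i)/99.65

0.4365 + 0.9358i


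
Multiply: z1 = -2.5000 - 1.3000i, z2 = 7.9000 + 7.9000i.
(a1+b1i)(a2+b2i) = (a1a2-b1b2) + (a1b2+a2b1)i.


Real = -2.5*7.9 - (-1.3)*7.9 = -19.75 - (-10.27) = -9.48
Imag = -2.5*7.9 + 7.9*(-1.3) = -19.75 - (10.27) = -30.02

-9.4800 - 30.0200i


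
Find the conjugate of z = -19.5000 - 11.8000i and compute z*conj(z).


z_bar = -19.5000 + 11.8000i
z*z_bar = (-19.5)^2 + (-11.8)^2 = 380.25 + 139.24 = 519.49

z_bar = -19.5000 + 11.8000i, z*z_bar = 519.49


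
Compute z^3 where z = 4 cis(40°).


r^3 = 4^3 = 64
n*theta = 3*40° = 120° = 120° (mod 360)
a = 64*cos(120°) = -32.0000
b = 64*sin(120°) = 55.4256

64 cis(120°) = -32.0000 + 55.4256i


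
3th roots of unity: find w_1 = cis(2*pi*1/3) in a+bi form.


Angle = 360*1/3 = 120°
a = cos(120°) = -0.5000
b = sin(120°) = 0.8660

-0.5000 + 0.8660i


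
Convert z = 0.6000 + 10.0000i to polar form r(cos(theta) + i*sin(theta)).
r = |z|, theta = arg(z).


r = sqrt(0.36+100) = sqrt(100.36) = 10.0180
theta = atan2(10, 0.6) = 86.5664 degrees

r = 10.0180, theta = 86.5664 degrees


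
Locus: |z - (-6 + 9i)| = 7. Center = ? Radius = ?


|z - z0| = r is a circle with center z0 and radius r.
Center = (-6, 9), radius = 7

Circle with center (-6, 9) and radius 7


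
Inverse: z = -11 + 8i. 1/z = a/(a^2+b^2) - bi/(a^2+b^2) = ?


|z|^2 = 121+64 = 185
1/z = (-11 - 8i)/185

1/z = -0.0595 - 0.0432i


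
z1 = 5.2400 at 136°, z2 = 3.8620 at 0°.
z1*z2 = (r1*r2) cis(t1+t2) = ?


r = 5.2400 * 3.8620 = 20.2369
theta = 136° + 0° = 136° = 136° (mod 360)

20.2369 cis(136°)


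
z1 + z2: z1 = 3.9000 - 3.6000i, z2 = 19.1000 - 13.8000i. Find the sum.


Real: 3.9 + 19.1 = 23
Imag: -3.6 - 13.8 = -17.4

23.0000 - 17.4000i


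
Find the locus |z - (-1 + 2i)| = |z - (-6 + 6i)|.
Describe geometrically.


Equal distances means the locus is the perpendicular bisector of z1 and z2.
Midpoint = ((-1+(-6))/2, (2+6)/2) = (-3.5000, 4.0000)

Perpendicular bisector through (-3.5000, 4.0000)


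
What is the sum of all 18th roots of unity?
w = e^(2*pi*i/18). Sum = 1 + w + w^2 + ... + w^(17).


The sum of all 18th roots of unity is 0.
Geometric series: (1 - w^18)/(1 - w) = (1-1)/(1-w) = 0 since w^18 = 1, w ≠ 1.
Alternatively: coefficient of z^17 in z^18 - 1 is 0.

0


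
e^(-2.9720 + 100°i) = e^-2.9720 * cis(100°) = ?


e^-2.9720 = 0.0512
cos(100°) = -0.1736
sin(100°) = 0.9848
Real = 0.0512*(-0.1736) = -0.0089
Imag = 0.0512*0.9848 = 0.0504

-0.0089 + 0.0504i


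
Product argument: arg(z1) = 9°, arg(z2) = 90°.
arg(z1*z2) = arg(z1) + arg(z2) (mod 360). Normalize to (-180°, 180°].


arg(z1*z2) = 9° + 90° = 99°
Normalized to (-180°, 180°]: 99°

99°


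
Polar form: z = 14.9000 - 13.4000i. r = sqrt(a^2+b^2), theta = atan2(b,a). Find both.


r = sqrt(222.01+179.56) = sqrt(401.57) = 20.0392
theta = atan2(-13.4, 14.9) = -41.9660 degrees

r = 20.0392, theta = -41.9660 degrees


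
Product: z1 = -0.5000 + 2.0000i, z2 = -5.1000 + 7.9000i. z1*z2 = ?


Real = -0.5*(-5.1) - 2*7.9 = 2.55 - 15.8 = -13.25
Imag = -0.5*7.9 - (5.1)*2 = -3.95 - (10.2) = -14.15

-13.2500 - 14.1500i


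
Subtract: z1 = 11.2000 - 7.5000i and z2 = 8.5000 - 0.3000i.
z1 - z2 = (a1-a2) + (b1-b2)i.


Real: 11.2 - 8.5 = 2.7
Imag: -7.5 + 0.3 = -7.2

2.7000 - 7.2000i


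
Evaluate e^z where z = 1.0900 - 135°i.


e^1.0900 = 2.9743
cos(-135°) = -0.7071
sin(-135°) = -0.7071
Real = 2.9743*(-0.7071) = -2.1031
Imag = 2.9743*(-0.7071) = -2.1031

-2.1031 - 2.1031i


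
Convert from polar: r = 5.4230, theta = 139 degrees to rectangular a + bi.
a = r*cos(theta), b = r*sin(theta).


a = 5.4230*cos(139°) = 5.4230*(-0.75471) = -4.0928
b = 5.4230*sin(139°) = 5.4230*0.65606 = 3.5578

-4.0928 + 3.5578i


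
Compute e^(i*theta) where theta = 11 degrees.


cos(11°) = 0.9816
sin(11°) = 0.1908

e^(i*11°) = 0.9816 + 0.1908i


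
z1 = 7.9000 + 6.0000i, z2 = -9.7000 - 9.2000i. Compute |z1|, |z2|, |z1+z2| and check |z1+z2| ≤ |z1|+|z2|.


|z1| = sqrt(7.9^2 + 6^2) = sqrt(98.41) = 9.9202
|z2| = sqrt((-9.7)^2 + (-9.2)^2) = sqrt(178.73) = 13.3690
z1+z2 = -1.8000 - 3.2000i
|z1+z2| = sqrt(13.48) = 3.6715
|z1|+|z2| = 9.9202 + 13.3690 = 23.2892

|z1+z2| = 3.6715 ≤ |z1|+|z2| = 23.2892 (verified)


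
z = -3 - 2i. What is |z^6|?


|z| = sqrt(9+4) = sqrt(13) = 3.6056
|z^6| = |z|^6 = (sqrt(13))^6 = 13^3 = 2197

|z^6| = 2197


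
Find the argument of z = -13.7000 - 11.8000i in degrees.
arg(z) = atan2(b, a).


Re = -13.7, Im = -11.8
arg = atan2(-11.8, -13.7) = -139.2612 degrees

arg(z) = -139.2612 degrees


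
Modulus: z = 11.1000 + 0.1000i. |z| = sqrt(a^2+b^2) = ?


|z| = sqrt(11.1^2 + 0.1^2) = sqrt(123.21 + 0.01) = sqrt(123.22) = 11.1005

|z| = 11.1005


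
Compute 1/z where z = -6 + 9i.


|z|^2 = 36+81 = 117
1/z = (-6 - 9i)/117

1/z = -0.0513 - 0.0769i


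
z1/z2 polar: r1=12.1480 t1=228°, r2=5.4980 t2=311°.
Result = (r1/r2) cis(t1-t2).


r = 12.1480 / 5.4980 = 2.2095
theta = 228° - 311° = -83° = 277° (mod 360)

2.2095 cis(277°)


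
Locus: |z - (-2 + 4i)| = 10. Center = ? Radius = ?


|z - z0| = r is a circle with center z0 and radius r.
Center = (-2, 4), radius = 10

Circle with center (-2, 4) and radius 10


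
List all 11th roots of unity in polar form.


The 11th roots of unity are cis(360k/11°) for k=0..10
Angle step = 360/11 = 32.7273°
Primitive root: cis(32.7273°)
Primitive root = 0.8413 + 0.5406i

11 roots at angles: 0°, 32.7273°, 65.4545°, 98.1818°, 130.9091°, 163.6364°, 196.3636°, 229.0909°, 261.8182°, 294.5455°, 327.2727°


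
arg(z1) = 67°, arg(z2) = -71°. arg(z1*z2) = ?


arg(z1*z2) = 67° - 71° = -4°
Normalized to (-180°, 180°]: -4°

-4°


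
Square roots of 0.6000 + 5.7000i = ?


|z| = sqrt(0.36+32.49) = 5.7315
sqrt((|z|+a)/2) = sqrt((5.7315+0.6)/2) = sqrt(3.1657) = 1.7793
sqrt((|z|-a)/2) = sqrt((5.7315-0.6)/2) = sqrt(2.5657) = 1.6018

±(1.7793 + 1.6018i) i.e. 1.7793 + 1.6018i and -1.7793 - 1.6018i


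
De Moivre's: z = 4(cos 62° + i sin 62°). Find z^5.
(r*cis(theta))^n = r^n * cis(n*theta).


r^5 = 4^5 = 1024
n*theta = 5*62° = 310° = 310° (mod 360)
a = 1024*cos(310°) = 658.2145
b = 1024*sin(310°) = -784.4295

1024 cis(310°) = 658.2145 - 784.4295i


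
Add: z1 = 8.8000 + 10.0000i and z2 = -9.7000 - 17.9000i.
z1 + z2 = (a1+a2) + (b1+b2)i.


Real: 8.8 - 9.7 = -0.9
Imag: 10 - 17.9 = -7.9

-0.9000 - 7.9000i


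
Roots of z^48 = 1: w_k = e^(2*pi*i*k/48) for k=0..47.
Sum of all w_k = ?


The sum of all 48th roots of unity is 0.
Geometric series: (1 - w^48)/(1 - w) = (1-1)/(1-w) = 0 since w^48 = 1, w ≠ 1.
Alternatively: coefficient of z^47 in z^48 - 1 is 0.

0


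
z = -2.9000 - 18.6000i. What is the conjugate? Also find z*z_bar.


z_bar = -2.9000 + 18.6000i
z*z_bar = (-2.9)^2 + (-18.6)^2 = 8.41 + 345.96 = 354.37

z_bar = -2.9000 + 18.6000i, z*z_bar = 354.37


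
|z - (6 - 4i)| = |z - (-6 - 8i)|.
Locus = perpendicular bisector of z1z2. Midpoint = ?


Equal distances means the locus is the perpendicular bisector of z1 and z2.
Midpoint = ((6+(-6))/2, (-4+(-8))/2) = (0, -6.0000)

Perpendicular bisector through (0, -6.0000)


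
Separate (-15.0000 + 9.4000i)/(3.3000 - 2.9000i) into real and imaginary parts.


Multiply by conjugate: (-15.0000 + 9.4000i)(3.3000 + 2.9000i) / (3.3^2 + (-2.9)^2)
Numerator real = -15*3.3 + 9.4*(-2.9) = -76.76
Numerator imag = 9.4*3.3 - (-15)*(-2.9) = -12.48
Denominator = 19.3
Re(z) = -76.76/19.3 = -3.9772
Im(z) = -12.48/19.3 = -0.6466

Re(z) = -3.9772, Im(z) = -0.6466


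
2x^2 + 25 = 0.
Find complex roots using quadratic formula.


disc = 0^2 - 4*2*25 = 0 - 200 = -200
sqrt(|disc|) = sqrt(200) = 14.1421
Real part = 0/(2*2) = 0
Imag part = 14.1421/(2*2) = 3.5355

0 ± 3.5355i


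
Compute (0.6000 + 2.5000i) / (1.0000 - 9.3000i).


Conjugate of z2 = 1.0000 + 9.3000i
Numerator: (0.6000 + 2.5000i)(1.0000 + 9.3000i) = -22.6500 + 8.0800i
Denominator: 1^2 + (-9.3)^2 = 87.49
Result = (-22.6500 + 8.0800i)/87.49

-0.2589 + 0.0924i


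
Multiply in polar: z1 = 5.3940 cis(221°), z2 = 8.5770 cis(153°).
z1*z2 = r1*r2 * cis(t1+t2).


r = 5.3940 * 8.5770 = 46.2643
theta = 221° + 153° = 374° = 14° (mod 360)

46.2643 cis(14°)


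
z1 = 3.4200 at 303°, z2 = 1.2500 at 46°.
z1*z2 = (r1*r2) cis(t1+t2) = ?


r = 3.4200 * 1.2500 = 4.2750
theta = 303° + 46° = 349° = 349° (mod 360)

4.2750 cis(349°)


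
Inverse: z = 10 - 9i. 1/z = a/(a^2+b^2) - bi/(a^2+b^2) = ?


|z|^2 = 100+81 = 181
1/z = (10 + 9i)/181

1/z = 0.0552 + 0.0497i


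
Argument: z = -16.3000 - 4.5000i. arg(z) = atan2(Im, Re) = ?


Re = -16.3, Im = -4.5
arg = atan2(-4.5, -16.3) = -164.5666 degrees

arg(z) = -164.5666 degrees


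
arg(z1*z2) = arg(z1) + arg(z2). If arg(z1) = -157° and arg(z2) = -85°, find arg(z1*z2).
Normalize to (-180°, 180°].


arg(z1*z2) = -157° - 85° = -242°
Normalized to (-180°, 180°]: 118°

118°


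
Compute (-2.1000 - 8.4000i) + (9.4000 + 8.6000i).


Real: -2.1 + 9.4 = 7.3
Imag: -8.4 + 8.6 = 0.2

7.3000 + 0.2000i


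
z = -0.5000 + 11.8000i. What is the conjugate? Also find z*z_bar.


z_bar = -0.5000 - 11.8000i
z*z_bar = (-0.5)^2 + 11.8^2 = 0.25 + 139.24 = 139.49

z_bar = -0.5000 - 11.8000i, z*z_bar = 139.49


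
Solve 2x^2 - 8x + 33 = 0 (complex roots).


disc = (-8)^2 - 4*2*33 = 64 - 264 = -200
sqrt(|disc|) = sqrt(200) = 14.1421
Real part = 8/(2*2) = 2.0000
Imag part = 14.1421/(2*2) = 3.5355

2.0000 ± 3.5355i


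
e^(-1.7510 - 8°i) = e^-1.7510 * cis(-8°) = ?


e^-1.7510 = 0.1736
cos(-8°) = 0.9903
sin(-8°) = -0.1392
Real = 0.1736*0.9903 = 0.1719
Imag = 0.1736*(-0.1392) = -0.0242

0.1719 - 0.0242i


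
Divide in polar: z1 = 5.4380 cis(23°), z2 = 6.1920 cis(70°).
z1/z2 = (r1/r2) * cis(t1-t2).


r = 5.4380 / 6.1920 = 0.8782
theta = 23° - 70° = -47° = 313° (mod 360)

0.8782 cis(313°)


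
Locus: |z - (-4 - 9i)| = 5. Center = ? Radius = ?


|z - z0| = r is a circle with center z0 and radius r.
Center = (-4, -9), radius = 5

Circle with center (-4, -9) and radius 5


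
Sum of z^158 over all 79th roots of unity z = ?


The roots are w_k = w^k with w = e^(2*pi*i/79), and (w^k)^158 = (w^158)^k.
So S = 1 + u + u^2 + ... + u^(78) with u = w^158.
158 = 2*79 + 0, so 158 is a multiple of 79 and u = (w^79)^2 = 1.
Every one of the 79 terms equals 1: S = 79

S = 79


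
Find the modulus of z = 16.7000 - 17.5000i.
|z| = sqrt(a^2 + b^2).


|z| = sqrt(16.7^2 + (-17.5)^2) = sqrt(278.89 + 306.25) = sqrt(585.14) = 24.1897

|z| = 24.1897


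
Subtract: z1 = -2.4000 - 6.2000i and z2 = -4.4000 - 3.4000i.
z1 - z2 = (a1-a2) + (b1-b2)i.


Real: -2.4 + 4.4 = 2
Imag: -6.2 + 3.4 = -2.8

2.0000 - 2.8000i


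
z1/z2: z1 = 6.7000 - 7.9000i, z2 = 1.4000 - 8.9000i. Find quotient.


Conjugate of z2 = 1.4000 + 8.9000i
Numerator: (6.7000 - 7.9000i)(1.4000 + 8.9000i) = 79.6900 + 48.5700i
Denominator: 1.4^2 + (-8.9)^2 = 81.17
Result = (79.6900 + 48.5700i)/81.17

0.9818 + 0.5984i


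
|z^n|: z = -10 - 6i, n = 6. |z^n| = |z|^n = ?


|z| = sqrt(100+36) = sqrt(136) = 11.6619
|z^6| = |z|^6 = (sqrt(136))^6 = 136^3 = 2515456

|z^6| = 2515456


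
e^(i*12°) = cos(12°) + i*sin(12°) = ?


cos(12°) = 0.9781
sin(12°) = 0.2079

e^(i*12°) = 0.9781 + 0.2079i


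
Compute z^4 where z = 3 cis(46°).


r^4 = 3^4 = 81
n*theta = 4*46° = 184° = 184° (mod 360)
a = 81*cos(184°) = -80.8027
b = 81*sin(184°) = -5.6503

81 cis(184°) = -80.8027 - 5.6503i


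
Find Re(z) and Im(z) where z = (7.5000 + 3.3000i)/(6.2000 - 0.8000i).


Multiply by conjugate: (7.5000 + 3.3000i)(6.2000 + 0.8000i) / (6.2^2 + (-0.8)^2)
Numerator real = 7.5*6.2 + 3.3*(-0.8) = 43.86
Numerator imag = 3.3*6.2 - 7.5*(-0.8) = 26.46
Denominator = 39.08
Re(z) = 43.86/39.08 = 1.1223
Im(z) = 26.46/39.08 = 0.6771

Re(z) = 1.1223, Im(z) = 0.6771


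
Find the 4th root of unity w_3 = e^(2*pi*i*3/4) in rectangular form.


Angle = 360*3/4 = 270°
a = cos(270°) = 0
b = sin(270°) = -1.0000

0 - 1.0000i


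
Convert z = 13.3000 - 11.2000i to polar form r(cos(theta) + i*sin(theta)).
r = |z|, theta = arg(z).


r = sqrt(176.89+125.44) = sqrt(302.33) = 17.3876
theta = atan2(-11.2, 13.3) = -40.1009 degrees

r = 17.3876, theta = -40.1009 degrees


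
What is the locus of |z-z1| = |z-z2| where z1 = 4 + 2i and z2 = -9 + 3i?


Equal distances means the locus is the perpendicular bisector of z1 and z2.
Midpoint = ((4+(-9))/2, (2+3)/2) = (-2.5000, 2.5000)

Perpendicular bisector through (-2.5000, 2.5000)


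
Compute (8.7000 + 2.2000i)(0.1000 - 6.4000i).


Real = 8.7*0.1 - 2.2*(-6.4) = 0.87 - (-14.08) = 14.95
Imag = 8.7*(-6.4) + 0.1*2.2 = -55.68 + 0.22 = -55.46

14.9500 - 55.4600i


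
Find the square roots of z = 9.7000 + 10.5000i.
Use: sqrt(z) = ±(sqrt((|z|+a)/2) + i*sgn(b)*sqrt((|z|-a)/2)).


|z| = sqrt(94.09+110.25) = 14.2948
sqrt((|z|+a)/2) = sqrt((14.2948+9.7)/2) = sqrt(11.9974) = 3.4637
sqrt((|z|-a)/2) = sqrt((14.2948-9.7)/2) = sqrt(2.2974) = 1.5157

±(3.4637 + 1.5157i) i.e. 3.4637 + 1.5157i and -3.4637 - 1.5157i


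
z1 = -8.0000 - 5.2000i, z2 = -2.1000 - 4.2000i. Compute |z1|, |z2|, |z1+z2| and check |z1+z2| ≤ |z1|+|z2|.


|z1| = sqrt((-8)^2 + (-5.2)^2) = sqrt(91.04) = 9.5415
|z2| = sqrt((-2.1)^2 + (-4.2)^2) = sqrt(22.05) = 4.6957
z1+z2 = -10.1000 - 9.4000i
|z1+z2| = sqrt(190.37) = 13.7975
|z1|+|z2| = 9.5415 + 4.6957 = 14.2372

|z1+z2| = 13.7975 ≤ |z1|+|z2| = 14.2372 (verified)


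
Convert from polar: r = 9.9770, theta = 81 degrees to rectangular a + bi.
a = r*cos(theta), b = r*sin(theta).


a = 9.9770*cos(81°) = 9.9770*0.15643 = 1.5607
b = 9.9770*sin(81°) = 9.9770*0.98769 = 9.8542

1.5607 + 9.8542i


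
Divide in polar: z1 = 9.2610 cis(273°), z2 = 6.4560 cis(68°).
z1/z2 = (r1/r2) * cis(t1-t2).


r = 9.2610 / 6.4560 = 1.4345
theta = 273° - 68° = 205° = 205° (mod 360)

1.4345 cis(205°)


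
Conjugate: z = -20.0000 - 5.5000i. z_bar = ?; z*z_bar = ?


z_bar = -20.0000 + 5.5000i
z*z_bar = (-20)^2 + (-5.5)^2 = 400 + 30.25 = 430.25

z_bar = -20.0000 + 5.5000i, z*z_bar = 430.25


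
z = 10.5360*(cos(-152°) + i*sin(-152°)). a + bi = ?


a = 10.5360*cos(-152°) = 10.5360*(-0.882948) = -9.3027
b = 10.5360*sin(-152°) = 10.5360*(-0.469472) = -4.9464

-9.3027 - 4.9464i


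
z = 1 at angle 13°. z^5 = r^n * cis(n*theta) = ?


r^5 = 1^5 = 1
n*theta = 5*13° = 65° = 65° (mod 360)
a = 1*cos(65°) = 0.4226
b = 1*sin(65°) = 0.9063

1 cis(65°) = 0.4226 + 0.9063i


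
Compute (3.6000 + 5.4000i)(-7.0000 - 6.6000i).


Real = 3.6*(-7) - 5.4*(-6.6) = -25.2 - (-35.64) = 10.44
Imag = 3.6*(-6.6) - (7)*5.4 = -23.76 - (37.8) = -61.56

10.4400 - 61.5600i


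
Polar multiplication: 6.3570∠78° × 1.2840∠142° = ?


r = 6.3570 * 1.2840 = 8.1624
theta = 78° + 142° = 220° = 220° (mod 360)

8.1624 cis(220°)


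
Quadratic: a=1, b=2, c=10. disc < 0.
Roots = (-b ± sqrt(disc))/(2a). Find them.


disc = 2^2 - 4*1*10 = 4 - 40 = -36
sqrt(|disc|) = sqrt(36) = 6.0000
Real part = -2/(2*1) = -1.0000
Imag part = 6.0000/(2*1) = 3.0000

-1.0000 ± 3.0000i


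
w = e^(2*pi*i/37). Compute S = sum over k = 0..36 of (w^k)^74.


The roots are w_k = w^k with w = e^(2*pi*i/37), and (w^k)^74 = (w^74)^k.
So S = 1 + u + u^2 + ... + u^(36) with u = w^74.
74 = 2*37 + 0, so 74 is a multiple of 37 and u = (w^37)^2 = 1.
Every one of the 37 terms equals 1: S = 37

S = 37


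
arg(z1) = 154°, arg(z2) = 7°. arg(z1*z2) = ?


arg(z1*z2) = 154° + 7° = 161°
Normalized to (-180°, 180°]: 161°

161°


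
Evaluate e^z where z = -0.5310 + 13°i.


e^-0.5310 = 0.5880
cos(13°) = 0.9744
sin(13°) = 0.225
Real = 0.5880*0.9744 = 0.5729
Imag = 0.5880*0.225 = 0.1323

0.5729 + 0.1323i


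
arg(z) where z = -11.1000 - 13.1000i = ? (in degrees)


Re = -11.1, Im = -13.1
arg = atan2(-13.1, -11.1) = -130.2755 degrees

arg(z) = -130.2755 degrees


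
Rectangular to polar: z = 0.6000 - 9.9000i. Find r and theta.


r = sqrt(0.36+98.01) = sqrt(98.37) = 9.9182
theta = atan2(-9.9, 0.6) = -86.5318 degrees

r = 9.9182, theta = -86.5318 degrees


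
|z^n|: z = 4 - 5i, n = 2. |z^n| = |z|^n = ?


|z| = sqrt(16+25) = sqrt(41) = 6.4031
|z^2| = |z|^2 = (sqrt(41))^2 = 41

|z^2| = 41


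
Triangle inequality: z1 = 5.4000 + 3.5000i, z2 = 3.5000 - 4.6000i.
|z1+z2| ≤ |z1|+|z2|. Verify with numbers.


|z1| = sqrt(5.4^2 + 3.5^2) = sqrt(41.41) = 6.4351
|z2| = sqrt(3.5^2 + (-4.6)^2) = sqrt(33.41) = 5.7801
z1+z2 = 8.9000 - 1.1000i
|z1+z2| = sqrt(80.42) = 8.9677
|z1|+|z2| = 6.4351 + 5.7801 = 12.2152

|z1+z2| = 8.9677 ≤ |z1|+|z2| = 12.2152 (verified)


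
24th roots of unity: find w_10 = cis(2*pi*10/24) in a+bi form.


Angle = 360*10/24 = 150°
a = cos(150°) = -0.8660
b = sin(150°) = 0.5000

-0.8660 + 0.5000i


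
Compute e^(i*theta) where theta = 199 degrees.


cos(199°) = -0.9455
sin(199°) = -0.3256

e^(i*199°) = -0.9455 - 0.3256i


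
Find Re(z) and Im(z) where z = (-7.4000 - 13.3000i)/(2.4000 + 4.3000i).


Multiply by conjugate: (-7.4000 - 13.3000i)(2.4000 - 4.3000i) / (2.4^2 + 4.3^2)
Numerator real = -7.4*2.4 - (13.3)*4.3 = -74.95
Numerator imag = -13.3*2.4 - (-7.4)*4.3 = -0.1
Denominator = 24.25
Re(z) = -74.95/24.25 = -3.0907
Im(z) = -0.1/24.25 = -0.0041

Re(z) = -3.0907, Im(z) = -0.0041


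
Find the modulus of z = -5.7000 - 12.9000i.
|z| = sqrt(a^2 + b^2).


|z| = sqrt((-5.7)^2 + (-12.9)^2) = sqrt(32.49 + 166.41) = sqrt(198.9) = 14.1032

|z| = 14.1032


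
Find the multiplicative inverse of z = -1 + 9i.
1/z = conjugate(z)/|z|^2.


|z|^2 = 1+81 = 82
1/z = (-1 - 9i)/82

1/z = -0.0122 - 0.1098i


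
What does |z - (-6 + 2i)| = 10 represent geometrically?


|z - z0| = r is a circle with center z0 and radius r.
Center = (-6, 2), radius = 10

Circle with center (-6, 2) and radius 10


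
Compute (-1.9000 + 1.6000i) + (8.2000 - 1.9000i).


Real: -1.9 + 8.2 = 6.3
Imag: 1.6 - 1.9 = -0.3

6.3000 - 0.3000i


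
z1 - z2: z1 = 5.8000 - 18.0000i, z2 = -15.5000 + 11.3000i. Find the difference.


Real: 5.8 + 15.5 = 21.3
Imag: -18 - 11.3 = -29.3

21.3000 - 29.3000i


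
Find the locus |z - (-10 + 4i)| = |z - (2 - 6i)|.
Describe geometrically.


Equal distances means the locus is the perpendicular bisector of z1 and z2.
Midpoint = ((-10+2)/2, (4+(-6))/2) = (-4.0000, -1.0000)

Perpendicular bisector through (-4.0000, -1.0000)


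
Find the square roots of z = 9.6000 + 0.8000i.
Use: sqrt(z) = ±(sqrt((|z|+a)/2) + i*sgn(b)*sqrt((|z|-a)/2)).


|z| = sqrt(92.16+0.64) = 9.6333
sqrt((|z|+a)/2) = sqrt((9.6333+9.6)/2) = sqrt(9.6166) = 3.1011
sqrt((|z|-a)/2) = sqrt((9.6333-9.6)/2) = sqrt(0.0166) = 0.1290

±(3.1011 + 0.1290i) i.e. 3.1011 + 0.1290i and -3.1011 - 0.1290i


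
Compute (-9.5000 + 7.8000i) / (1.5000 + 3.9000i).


Conjugate of z2 = 1.5000 - 3.9000i
Numerator: (-9.5000 + 7.8000i)(1.5000 - 3.9000i) = 16.1700 + 48.7500i
Denominator: 1.5^2 + 3.9^2 = 17.46
Result = (16.1700 + 48.7500i)/17.46

0.9261 + 2.7921i


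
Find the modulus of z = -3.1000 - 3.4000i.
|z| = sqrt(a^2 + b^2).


|z| = sqrt((-3.1)^2 + (-3.4)^2) = sqrt(9.61 + 11.56) = sqrt(21.17) = 4.6011

|z| = 4.6011


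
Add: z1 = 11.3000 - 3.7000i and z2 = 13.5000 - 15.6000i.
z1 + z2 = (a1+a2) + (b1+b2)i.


Real: 11.3 + 13.5 = 24.8
Imag: -3.7 - 15.6 = -19.3

24.8000 - 19.3000i


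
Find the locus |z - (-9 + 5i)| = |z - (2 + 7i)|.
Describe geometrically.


Equal distances means the locus is the perpendicular bisector of z1 and z2.
Midpoint = ((-9+2)/2, (5+7)/2) = (-3.5000, 6.0000)

Perpendicular bisector through (-3.5000, 6.0000)


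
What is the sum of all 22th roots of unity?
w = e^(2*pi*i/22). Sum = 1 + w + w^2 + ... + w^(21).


The sum of all 22th roots of unity is 0.
Geometric series: (1 - w^22)/(1 - w) = (1-1)/(1-w) = 0 since w^22 = 1, w ≠ 1.
Alternatively: coefficient of z^21 in z^22 - 1 is 0.

0


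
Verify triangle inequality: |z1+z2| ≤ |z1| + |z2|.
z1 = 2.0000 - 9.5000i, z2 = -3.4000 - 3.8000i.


|z1| = sqrt(2^2 + (-9.5)^2) = sqrt(94.25) = 9.7082
|z2| = sqrt((-3.4)^2 + (-3.8)^2) = sqrt(26) = 5.0990
z1+z2 = -1.4000 - 13.3000i
|z1+z2| = sqrt(178.85) = 13.3735
|z1|+|z2| = 9.7082 + 5.0990 = 14.8072

|z1+z2| = 13.3735 ≤ |z1|+|z2| = 14.8072 (verified)


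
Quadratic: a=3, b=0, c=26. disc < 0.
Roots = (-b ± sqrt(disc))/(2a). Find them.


disc = 0^2 - 4*3*26 = 0 - 312 = -312
sqrt(|disc|) = sqrt(312) = 17.6635
Real part = 0/(2*3) = 0
Imag part = 17.6635/(2*3) = 2.9439

0 ± 2.9439i


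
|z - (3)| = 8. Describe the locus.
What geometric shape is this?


|z - z0| = r is a circle with center z0 and radius r.
Center = (3, 0), radius = 8

Circle with center (3, 0) and radius 8


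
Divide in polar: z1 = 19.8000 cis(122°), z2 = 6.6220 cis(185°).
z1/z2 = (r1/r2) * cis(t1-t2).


r = 19.8000 / 6.6220 = 2.9900
theta = 122° - 185° = -63° = 297° (mod 360)

2.9900 cis(297°)


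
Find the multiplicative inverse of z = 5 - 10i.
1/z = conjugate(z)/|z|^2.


|z|^2 = 25+100 = 125
1/z = (5 + 10i)/125

1/z = 0.0400 + 0.0800i


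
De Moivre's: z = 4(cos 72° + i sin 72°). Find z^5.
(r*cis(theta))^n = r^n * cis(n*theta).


r^5 = 4^5 = 1024
n*theta = 5*72° = 360° = 0° (mod 360)
a = 1024*cos(0°) = 1024.0000
b = 1024*sin(0°) = 0

1024 cis(0°) = 1024.0000 + 0i


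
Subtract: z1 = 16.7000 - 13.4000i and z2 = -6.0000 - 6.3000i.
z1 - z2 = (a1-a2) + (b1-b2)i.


Real: 16.7 + 6 = 22.7
Imag: -13.4 + 6.3 = -7.1

22.7000 - 7.1000i


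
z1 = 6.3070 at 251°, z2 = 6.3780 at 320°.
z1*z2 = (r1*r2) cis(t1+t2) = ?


r = 6.3070 * 6.3780 = 40.2260
theta = 251° + 320° = 571° = 211° (mod 360)

40.2260 cis(211°)


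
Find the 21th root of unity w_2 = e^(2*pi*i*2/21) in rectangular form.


Angle = 360*2/21 = 34.2857°
a = cos(34.2857°) = 0.8262
b = sin(34.2857°) = 0.5633

0.8262 + 0.5633i


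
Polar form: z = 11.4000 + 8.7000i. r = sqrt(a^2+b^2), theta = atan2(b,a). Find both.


r = sqrt(129.96+75.69) = sqrt(205.65) = 14.3405
theta = atan2(8.7, 11.4) = 37.3493 degrees

r = 14.3405, theta = 37.3493 degrees


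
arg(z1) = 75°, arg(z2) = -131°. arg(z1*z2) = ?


arg(z1*z2) = 75° - 131° = -56°
Normalized to (-180°, 180°]: -56°

-56°


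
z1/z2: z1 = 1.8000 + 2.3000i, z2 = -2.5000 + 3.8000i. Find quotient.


Conjugate of z2 = -2.5000 - 3.8000i
Numerator: (1.8000 + 2.3000i)(-2.5000 - 3.8000i) = 4.2400 - 12.5900i
Denominator: (-2.5)^2 + 3.8^2 = 20.69
Result = (4.2400 - 12.5900i)/20.69

0.2049 - 0.6085i


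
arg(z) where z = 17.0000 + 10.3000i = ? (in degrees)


Re = 17, Im = 10.3
arg = atan2(10.3, 17) = 31.2109 degrees

arg(z) = 31.2109 degrees


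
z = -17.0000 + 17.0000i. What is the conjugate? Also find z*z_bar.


z_bar = -17.0000 - 17.0000i
z*z_bar = (-17)^2 + 17^2 = 289 + 289 = 578

z_bar = -17.0000 - 17.0000i, z*z_bar = 578


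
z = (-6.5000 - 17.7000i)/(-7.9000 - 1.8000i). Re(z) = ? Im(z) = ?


Multiply by conjugate: (-6.5000 - 17.7000i)(-7.9000 + 1.8000i) / ((-7.9)^2 + (-1.8)^2)
Numerator real = -6.5*(-7.9) - (17.7)*(-1.8) = 83.21
Numerator imag = -17.7*(-7.9) - (-6.5)*(-1.8) = 128.13
Denominator = 65.65
Re(z) = 83.21/65.65 = 1.2675
Im(z) = 128.13/65.65 = 1.9517

Re(z) = 1.2675, Im(z) = 1.9517


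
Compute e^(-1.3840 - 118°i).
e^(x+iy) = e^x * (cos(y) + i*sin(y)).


e^-1.3840 = 0.25057
cos(-118°) = -0.4695
sin(-118°) = -0.8829
Real = 0.25057*(-0.4695) = -0.1176
Imag = 0.25057*(-0.8829) = -0.2212

-0.1176 - 0.2212i


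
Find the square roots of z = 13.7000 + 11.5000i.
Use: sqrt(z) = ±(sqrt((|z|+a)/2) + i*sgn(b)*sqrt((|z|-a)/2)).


|z| = sqrt(187.69+132.25) = 17.8869
sqrt((|z|+a)/2) = sqrt((17.8869+13.7)/2) = sqrt(15.7934) = 3.9741
sqrt((|z|-a)/2) = sqrt((17.8869-13.7)/2) = sqrt(2.0934) = 1.4469

±(3.9741 + 1.4469i) i.e. 3.9741 + 1.4469i and -3.9741 - 1.4469i


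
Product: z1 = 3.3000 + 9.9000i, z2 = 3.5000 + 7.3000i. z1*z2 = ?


Real = 3.3*3.5 - 9.9*7.3 = 11.55 - 72.27 = -60.72
Imag = 3.3*7.3 + 3.5*9.9 = 24.09 + 34.65 = 58.74

-60.7200 + 58.7400i


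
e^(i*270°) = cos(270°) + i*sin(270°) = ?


cos(270°) = 0
sin(270°) = -1.0000

e^(i*270°) = 0 - 1.0000i


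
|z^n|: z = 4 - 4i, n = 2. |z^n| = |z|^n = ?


|z| = sqrt(16+16) = sqrt(32) = 5.6569
|z^2| = |z|^2 = (sqrt(32))^2 = 32

|z^2| = 32


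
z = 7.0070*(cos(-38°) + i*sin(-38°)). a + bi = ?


a = 7.0070*cos(-38°) = 7.0070*0.78801 = 5.5216
b = 7.0070*sin(-38°) = 7.0070*(-0.61566) = -4.3139

5.5216 - 4.3139i


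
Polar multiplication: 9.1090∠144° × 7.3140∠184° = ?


r = 9.1090 * 7.3140 = 66.6232
theta = 144° + 184° = 328° = 328° (mod 360)

66.6232 cis(328°)


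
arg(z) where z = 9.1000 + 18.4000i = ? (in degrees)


Re = 9.1, Im = 18.4
arg = atan2(18.4, 9.1) = 63.6846 degrees

arg(z) = 63.6846 degrees


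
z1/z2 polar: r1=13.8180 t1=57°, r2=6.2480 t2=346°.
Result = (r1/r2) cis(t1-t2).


r = 13.8180 / 6.2480 = 2.2116
theta = 57° - 346° = -289° = 71° (mod 360)

2.2116 cis(71°)


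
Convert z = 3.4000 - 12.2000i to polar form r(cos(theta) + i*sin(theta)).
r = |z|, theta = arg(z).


r = sqrt(11.56+148.84) = sqrt(160.4) = 12.6649
theta = atan2(-12.2, 3.4) = -74.4275 degrees

r = 12.6649, theta = -74.4275 degrees


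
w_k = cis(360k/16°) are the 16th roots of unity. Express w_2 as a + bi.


Angle = 360*2/16 = 45°
a = cos(45°) = 0.7071
b = sin(45°) = 0.7071

0.7071 + 0.7071i


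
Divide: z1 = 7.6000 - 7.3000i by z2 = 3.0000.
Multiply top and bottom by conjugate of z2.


Conjugate of z2 = 3.0000
Numerator: (7.6000 - 7.3000i)(3.0000) = 22.8000 - 21.9000i
Denominator: 3^2 + 0^2 = 9
Result = (22.8000 - 21.9000i)/9

2.5333 - 2.4333i


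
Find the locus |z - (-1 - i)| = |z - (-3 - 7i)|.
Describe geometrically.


Equal distances means the locus is the perpendicular bisector of z1 and z2.
Midpoint = ((-1+(-3))/2, (-1+(-7))/2) = (-2.0000, -4.0000)

Perpendicular bisector through (-2.0000, -4.0000)


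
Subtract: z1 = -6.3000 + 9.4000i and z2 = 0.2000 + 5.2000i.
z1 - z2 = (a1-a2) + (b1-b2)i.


Real: -6.3 - 0.2 = -6.5
Imag: 9.4 - 5.2 = 4.2

-6.5000 + 4.2000i


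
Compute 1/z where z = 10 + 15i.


|z|^2 = 100+225 = 325
1/z = (10 - 15i)/325

1/z = 0.0308 - 0.0462i


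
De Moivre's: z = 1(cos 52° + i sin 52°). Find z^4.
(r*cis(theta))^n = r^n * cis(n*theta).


r^4 = 1^4 = 1
n*theta = 4*52° = 208° = 208° (mod 360)
a = 1*cos(208°) = -0.8829
b = 1*sin(208°) = -0.4695

1 cis(208°) = -0.8829 - 0.4695i


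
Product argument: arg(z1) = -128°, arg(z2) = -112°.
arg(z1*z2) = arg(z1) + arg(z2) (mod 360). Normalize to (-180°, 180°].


arg(z1*z2) = -128° - 112° = -240°
Normalized to (-180°, 180°]: 120°

120°


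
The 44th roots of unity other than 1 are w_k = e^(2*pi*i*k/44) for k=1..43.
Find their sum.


With w = e^(2*pi*i/44), all 44 of the 44th roots of unity w^0 = 1, w, ..., w^(43) sum to 0: 1 + w + ... + w^(43) = (1 - w^44)/(1 - w) = 0 since w^44 = 1, w ≠ 1.
Removing the root 1: w + w^2 + ... + w^(43) = 0 - 1 = -1

Sum = -1


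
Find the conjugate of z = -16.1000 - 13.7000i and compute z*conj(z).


z_bar = -16.1000 + 13.7000i
z*z_bar = (-16.1)^2 + (-13.7)^2 = 259.21 + 187.69 = 446.9

z_bar = -16.1000 + 13.7000i, z*z_bar = 446.9


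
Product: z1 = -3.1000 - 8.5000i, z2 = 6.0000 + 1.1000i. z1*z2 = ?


Real = -3.1*6 - (-8.5)*1.1 = -18.6 - (-9.35) = -9.25
Imag = -3.1*1.1 + 6*(-8.5) = -3.41 - (51) = -54.41

-9.2500 - 54.4100i


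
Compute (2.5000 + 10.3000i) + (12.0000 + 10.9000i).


Real: 2.5 + 12 = 14.5
Imag: 10.3 + 10.9 = 21.2

14.5000 + 21.2000i


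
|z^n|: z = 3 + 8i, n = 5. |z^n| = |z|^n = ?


|z| = sqrt(9+64) = sqrt(73) = 8.5440
|z^5| = |z|^5 = (sqrt(73))^5 = 73^2 * sqrt(73) = 5329*sqrt(73)

|z^5| = 5329*sqrt(73) ≈ 45530.9960


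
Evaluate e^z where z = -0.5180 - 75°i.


e^-0.5180 = 0.5957
cos(-75°) = 0.2588
sin(-75°) = -0.9659
Real = 0.5957*0.2588 = 0.1542
Imag = 0.5957*(-0.9659) = -0.5754

0.1542 - 0.5754i


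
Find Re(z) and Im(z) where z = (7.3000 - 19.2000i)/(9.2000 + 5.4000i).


Multiply by conjugate: (7.3000 - 19.2000i)(9.2000 - 5.4000i) / (9.2^2 + 5.4^2)
Numerator real = 7.3*9.2 - (19.2)*5.4 = -36.52
Numerator imag = -19.2*9.2 - 7.3*5.4 = -216.06
Denominator = 113.8
Re(z) = -36.52/113.8 = -0.3209
Im(z) = -216.06/113.8 = -1.8986

Re(z) = -0.3209, Im(z) = -1.8986


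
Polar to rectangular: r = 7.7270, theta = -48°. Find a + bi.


a = 7.7270*cos(-48°) = 7.7270*0.66913 = 5.1704
b = 7.7270*sin(-48°) = 7.7270*(-0.743145) = -5.7423

5.1704 - 5.7423i


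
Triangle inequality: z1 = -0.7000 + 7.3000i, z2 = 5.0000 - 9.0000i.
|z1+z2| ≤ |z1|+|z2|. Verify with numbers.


|z1| = sqrt((-0.7)^2 + 7.3^2) = sqrt(53.78) = 7.3335
|z2| = sqrt(5^2 + (-9)^2) = sqrt(106) = 10.2956
z1+z2 = 4.3000 - 1.7000i
|z1+z2| = sqrt(21.38) = 4.6239
|z1|+|z2| = 7.3335 + 10.2956 = 17.6291

|z1+z2| = 4.6239 ≤ |z1|+|z2| = 17.6291 (verified)


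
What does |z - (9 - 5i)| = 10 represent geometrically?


|z - z0| = r is a circle with center z0 and radius r.
Center = (9, -5), radius = 10

Circle with center (9, -5) and radius 10


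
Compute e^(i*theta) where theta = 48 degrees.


cos(48°) = 0.6691
sin(48°) = 0.7431

e^(i*48°) = 0.6691 + 0.7431i


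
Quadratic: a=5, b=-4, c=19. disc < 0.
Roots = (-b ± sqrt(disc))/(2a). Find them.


disc = (-4)^2 - 4*5*19 = 16 - 380 = -364
sqrt(|disc|) = sqrt(364) = 19.0788
Real part = 4/(2*5) = 0.4000
Imag part = 19.0788/(2*5) = 1.9079

0.4000 ± 1.9079i


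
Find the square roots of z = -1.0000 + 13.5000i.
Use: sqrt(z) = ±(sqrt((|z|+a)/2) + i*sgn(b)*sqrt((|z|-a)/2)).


|z| = sqrt(1+182.25) = 13.5370
sqrt((|z|+a)/2) = sqrt((13.5370+(-1))/2) = sqrt(6.2685) = 2.5037
sqrt((|z|-a)/2) = sqrt((13.5370-(-1))/2) = sqrt(7.2685) = 2.6960

±(2.5037 + 2.6960i) i.e. 2.5037 + 2.6960i and -2.5037 - 2.6960i


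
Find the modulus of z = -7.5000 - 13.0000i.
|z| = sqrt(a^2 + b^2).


|z| = sqrt((-7.5)^2 + (-13)^2) = sqrt(56.25 + 169) = sqrt(225.25) = 15.0083

|z| = 15.0083


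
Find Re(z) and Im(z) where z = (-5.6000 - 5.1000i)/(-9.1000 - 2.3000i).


Multiply by conjugate: (-5.6000 - 5.1000i)(-9.1000 + 2.3000i) / ((-9.1)^2 + (-2.3)^2)
Numerator real = -5.6*(-9.1) - (5.1)*(-2.3) = 62.69
Numerator imag = -5.1*(-9.1) - (-5.6)*(-2.3) = 33.53
Denominator = 88.1
Re(z) = 62.69/88.1 = 0.7116
Im(z) = 33.53/88.1 = 0.3806

Re(z) = 0.7116, Im(z) = 0.3806


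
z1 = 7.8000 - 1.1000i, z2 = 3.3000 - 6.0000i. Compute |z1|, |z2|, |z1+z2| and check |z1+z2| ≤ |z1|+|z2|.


|z1| = sqrt(7.8^2 + (-1.1)^2) = sqrt(62.05) = 7.8772
|z2| = sqrt(3.3^2 + (-6)^2) = sqrt(46.89) = 6.8476
z1+z2 = 11.1000 - 7.1000i
|z1+z2| = sqrt(173.62) = 13.1765
|z1|+|z2| = 7.8772 + 6.8476 = 14.7248

|z1+z2| = 13.1765 ≤ |z1|+|z2| = 14.7248 (verified)


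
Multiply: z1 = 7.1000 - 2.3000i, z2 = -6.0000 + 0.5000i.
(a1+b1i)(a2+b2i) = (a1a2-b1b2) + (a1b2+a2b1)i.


Real = 7.1*(-6) - (-2.3)*0.5 = -42.6 - (-1.15) = -41.45
Imag = 7.1*0.5 - (6)*(-2.3) = 3.55 + 13.8 = 17.35

-41.4500 + 17.3500i


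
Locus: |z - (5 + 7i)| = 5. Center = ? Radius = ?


|z - z0| = r is a circle with center z0 and radius r.
Center = (5, 7), radius = 5

Circle with center (5, 7) and radius 5


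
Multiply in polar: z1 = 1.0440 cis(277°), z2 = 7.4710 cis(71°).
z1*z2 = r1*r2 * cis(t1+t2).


r = 1.0440 * 7.4710 = 7.7997
theta = 277° + 71° = 348° = 348° (mod 360)

7.7997 cis(348°)


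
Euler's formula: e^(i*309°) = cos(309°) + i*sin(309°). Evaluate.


cos(309°) = 0.6293
sin(309°) = -0.7771

e^(i*309°) = 0.6293 - 0.7771i


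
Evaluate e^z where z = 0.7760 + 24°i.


e^0.7760 = 2.1728
cos(24°) = 0.9135
sin(24°) = 0.4067
Real = 2.1728*0.9135 = 1.9849
Imag = 2.1728*0.4067 = 0.8837

1.9849 + 0.8837i


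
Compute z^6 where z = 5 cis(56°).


r^6 = 5^6 = 15625
n*theta = 6*56° = 336° = 336° (mod 360)
a = 15625*cos(336°) = 14274.1478
b = 15625*sin(336°) = -6355.2600

15625 cis(336°) = 14274.1478 - 6355.2600i


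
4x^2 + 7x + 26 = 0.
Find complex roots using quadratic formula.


disc = 7^2 - 4*4*26 = 49 - 416 = -367
sqrt(|disc|) = sqrt(367) = 19.1572
Real part = -7/(2*4) = -0.8750
Imag part = 19.1572/(2*4) = 2.3947

-0.8750 ± 2.3947i


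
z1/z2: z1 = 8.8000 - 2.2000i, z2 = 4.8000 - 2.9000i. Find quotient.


Conjugate of z2 = 4.8000 + 2.9000i
Numerator: (8.8000 - 2.2000i)(4.8000 + 2.9000i) = 48.6200 + 14.9600i
Denominator: 4.8^2 + (-2.9)^2 = 31.45
Result = (48.6200 + 14.9600i)/31.45

1.5459 + 0.4757i


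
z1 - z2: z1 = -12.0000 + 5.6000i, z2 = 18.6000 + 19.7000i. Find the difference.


Real: -12 - 18.6 = -30.6
Imag: 5.6 - 19.7 = -14.1

-30.6000 - 14.1000i


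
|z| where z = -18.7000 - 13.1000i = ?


|z| = sqrt((-18.7)^2 + (-13.1)^2) = sqrt(349.69 + 171.61) = sqrt(521.3) = 22.8320

|z| = 22.8320


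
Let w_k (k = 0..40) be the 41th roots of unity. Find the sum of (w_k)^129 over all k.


The roots are w_k = w^k with w = e^(2*pi*i/41), and (w^k)^129 = (w^129)^k.
So S = 1 + u + u^2 + ... + u^(40) with u = w^129.
129 = 3*41 + 6, so 129 is not a multiple of 41: u = (w^41)^3 * w^6 = w^6 ≠ 1 (w is a primitive 41th root), while u^41 = (w^41)^129 = 1.
Geometric series: S = (1 - u^41)/(1 - u) = (1 - 1)/(1 - u) = 0

S = 0


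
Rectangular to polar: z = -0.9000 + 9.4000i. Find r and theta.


r = sqrt(0.81+88.36) = sqrt(89.17) = 9.4430
theta = atan2(9.4, -0.9) = 95.4691 degrees

r = 9.4430, theta = 95.4691 degrees


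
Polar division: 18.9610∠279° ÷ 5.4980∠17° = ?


r = 18.9610 / 5.4980 = 3.4487
theta = 279° - 17° = 262° = 262° (mod 360)

3.4487 cis(262°)


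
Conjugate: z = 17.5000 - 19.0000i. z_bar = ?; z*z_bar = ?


z_bar = 17.5000 + 19.0000i
z*z_bar = 17.5^2 + (-19)^2 = 306.25 + 361 = 667.25

z_bar = 17.5000 + 19.0000i, z*z_bar = 667.25


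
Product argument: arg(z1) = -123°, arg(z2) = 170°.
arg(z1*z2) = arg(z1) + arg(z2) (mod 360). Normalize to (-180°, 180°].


arg(z1*z2) = -123° + 170° = 47°
Normalized to (-180°, 180°]: 47°

47°


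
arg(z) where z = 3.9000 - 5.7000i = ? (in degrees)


Re = 3.9, Im = -5.7
arg = atan2(-5.7, 3.9) = -55.6197 degrees

arg(z) = -55.6197 degrees


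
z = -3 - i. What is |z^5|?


|z| = sqrt(9+1) = sqrt(10) = 3.1623
|z^5| = |z|^5 = (sqrt(10))^5 = 10^2 * sqrt(10) = 100*sqrt(10)

|z^5| = 100*sqrt(10) ≈ 316.2278


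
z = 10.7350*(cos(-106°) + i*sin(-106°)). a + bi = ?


a = 10.7350*cos(-106°) = 10.7350*(-0.27564) = -2.9590
b = 10.7350*sin(-106°) = 10.7350*(-0.96126) = -10.3191

-2.9590 - 10.3191i


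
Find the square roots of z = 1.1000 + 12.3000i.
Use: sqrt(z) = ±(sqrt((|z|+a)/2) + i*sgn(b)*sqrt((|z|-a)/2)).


|z| = sqrt(1.21+151.29) = 12.3491
sqrt((|z|+a)/2) = sqrt((12.3491+1.1)/2) = sqrt(6.7245) = 2.5932
sqrt((|z|-a)/2) = sqrt((12.3491-1.1)/2) = sqrt(5.6245) = 2.3716

±(2.5932 + 2.3716i) i.e. 2.5932 + 2.3716i and -2.5932 - 2.3716i


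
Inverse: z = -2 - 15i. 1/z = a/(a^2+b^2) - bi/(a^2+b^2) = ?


|z|^2 = 4+225 = 229
1/z = (-2 + 15i)/229

1/z = -0.0087 + 0.0655i


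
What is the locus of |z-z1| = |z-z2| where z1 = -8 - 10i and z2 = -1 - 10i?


Equal distances means the locus is the perpendicular bisector of z1 and z2.
Midpoint = ((-8+(-1))/2, (-10+(-10))/2) = (-4.5000, -10.0000)

Perpendicular bisector through (-4.5000, -10.0000)


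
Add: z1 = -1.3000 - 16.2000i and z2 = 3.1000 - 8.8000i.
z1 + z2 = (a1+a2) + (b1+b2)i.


Real: -1.3 + 3.1 = 1.8
Imag: -16.2 - 8.8 = -25

1.8000 - 25.0000i


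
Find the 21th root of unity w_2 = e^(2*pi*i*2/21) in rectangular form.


Angle = 360*2/21 = 34.2857°
a = cos(34.2857°) = 0.8262
b = sin(34.2857°) = 0.5633

0.8262 + 0.5633i


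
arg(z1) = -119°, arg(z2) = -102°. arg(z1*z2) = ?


arg(z1*z2) = -119° - 102° = -221°
Normalized to (-180°, 180°]: 139°

139°


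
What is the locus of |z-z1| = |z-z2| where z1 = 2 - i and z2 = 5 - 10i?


Equal distances means the locus is the perpendicular bisector of z1 and z2.
Midpoint = ((2+5)/2, (-1+(-10))/2) = (3.5000, -5.5000)

Perpendicular bisector through (3.5000, -5.5000)


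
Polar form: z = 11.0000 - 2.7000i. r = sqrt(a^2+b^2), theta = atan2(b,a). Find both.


r = sqrt(121+7.29) = sqrt(128.29) = 11.3265
theta = atan2(-2.7, 11) = -13.7909 degrees

r = 11.3265, theta = -13.7909 degrees


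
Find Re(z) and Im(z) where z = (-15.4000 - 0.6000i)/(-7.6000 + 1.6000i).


Multiply by conjugate: (-15.4000 - 0.6000i)(-7.6000 - 1.6000i) / ((-7.6)^2 + 1.6^2)
Numerator real = -15.4*(-7.6) - (0.6)*1.6 = 116.08
Numerator imag = -0.6*(-7.6) - (-15.4)*1.6 = 29.2
Denominator = 60.32
Re(z) = 116.08/60.32 = 1.9244
Im(z) = 29.2/60.32 = 0.4841

Re(z) = 1.9244, Im(z) = 0.4841


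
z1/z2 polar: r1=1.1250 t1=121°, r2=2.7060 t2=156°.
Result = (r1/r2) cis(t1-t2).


r = 1.1250 / 2.7060 = 0.4157
theta = 121° - 156° = -35° = 325° (mod 360)

0.4157 cis(325°)
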